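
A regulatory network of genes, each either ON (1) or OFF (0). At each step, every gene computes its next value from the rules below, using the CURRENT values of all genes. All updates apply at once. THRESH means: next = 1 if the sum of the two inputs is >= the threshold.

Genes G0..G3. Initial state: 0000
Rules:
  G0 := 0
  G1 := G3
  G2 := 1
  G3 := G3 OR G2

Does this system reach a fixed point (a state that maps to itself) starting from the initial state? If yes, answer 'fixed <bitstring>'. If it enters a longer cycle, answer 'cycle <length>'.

Answer: fixed 0111

Derivation:
Step 0: 0000
Step 1: G0=0(const) G1=G3=0 G2=1(const) G3=G3|G2=0|0=0 -> 0010
Step 2: G0=0(const) G1=G3=0 G2=1(const) G3=G3|G2=0|1=1 -> 0011
Step 3: G0=0(const) G1=G3=1 G2=1(const) G3=G3|G2=1|1=1 -> 0111
Step 4: G0=0(const) G1=G3=1 G2=1(const) G3=G3|G2=1|1=1 -> 0111
Fixed point reached at step 3: 0111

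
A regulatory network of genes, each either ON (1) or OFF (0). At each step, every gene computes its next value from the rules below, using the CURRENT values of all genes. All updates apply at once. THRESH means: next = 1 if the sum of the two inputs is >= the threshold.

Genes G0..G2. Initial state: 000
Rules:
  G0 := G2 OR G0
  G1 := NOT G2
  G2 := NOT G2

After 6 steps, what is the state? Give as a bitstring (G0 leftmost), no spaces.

Step 1: G0=G2|G0=0|0=0 G1=NOT G2=NOT 0=1 G2=NOT G2=NOT 0=1 -> 011
Step 2: G0=G2|G0=1|0=1 G1=NOT G2=NOT 1=0 G2=NOT G2=NOT 1=0 -> 100
Step 3: G0=G2|G0=0|1=1 G1=NOT G2=NOT 0=1 G2=NOT G2=NOT 0=1 -> 111
Step 4: G0=G2|G0=1|1=1 G1=NOT G2=NOT 1=0 G2=NOT G2=NOT 1=0 -> 100
Step 5: G0=G2|G0=0|1=1 G1=NOT G2=NOT 0=1 G2=NOT G2=NOT 0=1 -> 111
Step 6: G0=G2|G0=1|1=1 G1=NOT G2=NOT 1=0 G2=NOT G2=NOT 1=0 -> 100

100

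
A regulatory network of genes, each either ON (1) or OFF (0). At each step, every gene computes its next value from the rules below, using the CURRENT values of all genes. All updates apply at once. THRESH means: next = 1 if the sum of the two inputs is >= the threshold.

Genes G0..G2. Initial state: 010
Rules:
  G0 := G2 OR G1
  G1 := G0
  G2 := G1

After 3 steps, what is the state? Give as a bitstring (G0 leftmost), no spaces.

Step 1: G0=G2|G1=0|1=1 G1=G0=0 G2=G1=1 -> 101
Step 2: G0=G2|G1=1|0=1 G1=G0=1 G2=G1=0 -> 110
Step 3: G0=G2|G1=0|1=1 G1=G0=1 G2=G1=1 -> 111

111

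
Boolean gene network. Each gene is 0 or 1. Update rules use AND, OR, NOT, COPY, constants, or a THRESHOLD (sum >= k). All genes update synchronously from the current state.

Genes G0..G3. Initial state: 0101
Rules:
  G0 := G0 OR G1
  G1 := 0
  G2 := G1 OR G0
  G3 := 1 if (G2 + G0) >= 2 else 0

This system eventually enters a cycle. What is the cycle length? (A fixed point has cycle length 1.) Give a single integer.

Answer: 1

Derivation:
Step 0: 0101
Step 1: G0=G0|G1=0|1=1 G1=0(const) G2=G1|G0=1|0=1 G3=(0+0>=2)=0 -> 1010
Step 2: G0=G0|G1=1|0=1 G1=0(const) G2=G1|G0=0|1=1 G3=(1+1>=2)=1 -> 1011
Step 3: G0=G0|G1=1|0=1 G1=0(const) G2=G1|G0=0|1=1 G3=(1+1>=2)=1 -> 1011
State from step 3 equals state from step 2 -> cycle length 1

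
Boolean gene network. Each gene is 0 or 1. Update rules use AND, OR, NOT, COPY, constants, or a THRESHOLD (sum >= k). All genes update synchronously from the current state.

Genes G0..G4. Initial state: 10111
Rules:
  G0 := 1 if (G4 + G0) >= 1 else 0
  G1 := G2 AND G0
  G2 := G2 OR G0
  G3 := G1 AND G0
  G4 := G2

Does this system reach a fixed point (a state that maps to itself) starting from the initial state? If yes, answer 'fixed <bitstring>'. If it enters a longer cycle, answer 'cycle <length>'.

Answer: fixed 11111

Derivation:
Step 0: 10111
Step 1: G0=(1+1>=1)=1 G1=G2&G0=1&1=1 G2=G2|G0=1|1=1 G3=G1&G0=0&1=0 G4=G2=1 -> 11101
Step 2: G0=(1+1>=1)=1 G1=G2&G0=1&1=1 G2=G2|G0=1|1=1 G3=G1&G0=1&1=1 G4=G2=1 -> 11111
Step 3: G0=(1+1>=1)=1 G1=G2&G0=1&1=1 G2=G2|G0=1|1=1 G3=G1&G0=1&1=1 G4=G2=1 -> 11111
Fixed point reached at step 2: 11111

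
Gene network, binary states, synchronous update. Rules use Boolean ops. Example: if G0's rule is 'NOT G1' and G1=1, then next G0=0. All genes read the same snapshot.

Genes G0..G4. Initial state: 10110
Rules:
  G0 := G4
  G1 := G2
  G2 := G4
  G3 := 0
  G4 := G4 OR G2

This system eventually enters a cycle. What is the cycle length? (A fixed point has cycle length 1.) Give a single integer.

Answer: 1

Derivation:
Step 0: 10110
Step 1: G0=G4=0 G1=G2=1 G2=G4=0 G3=0(const) G4=G4|G2=0|1=1 -> 01001
Step 2: G0=G4=1 G1=G2=0 G2=G4=1 G3=0(const) G4=G4|G2=1|0=1 -> 10101
Step 3: G0=G4=1 G1=G2=1 G2=G4=1 G3=0(const) G4=G4|G2=1|1=1 -> 11101
Step 4: G0=G4=1 G1=G2=1 G2=G4=1 G3=0(const) G4=G4|G2=1|1=1 -> 11101
State from step 4 equals state from step 3 -> cycle length 1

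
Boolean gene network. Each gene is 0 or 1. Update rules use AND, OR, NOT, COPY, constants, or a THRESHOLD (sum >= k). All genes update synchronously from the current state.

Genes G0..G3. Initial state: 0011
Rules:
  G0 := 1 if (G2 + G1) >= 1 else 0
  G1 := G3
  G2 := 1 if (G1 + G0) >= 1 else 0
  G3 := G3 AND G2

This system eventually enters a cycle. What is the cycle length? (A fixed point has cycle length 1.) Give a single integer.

Step 0: 0011
Step 1: G0=(1+0>=1)=1 G1=G3=1 G2=(0+0>=1)=0 G3=G3&G2=1&1=1 -> 1101
Step 2: G0=(0+1>=1)=1 G1=G3=1 G2=(1+1>=1)=1 G3=G3&G2=1&0=0 -> 1110
Step 3: G0=(1+1>=1)=1 G1=G3=0 G2=(1+1>=1)=1 G3=G3&G2=0&1=0 -> 1010
Step 4: G0=(1+0>=1)=1 G1=G3=0 G2=(0+1>=1)=1 G3=G3&G2=0&1=0 -> 1010
State from step 4 equals state from step 3 -> cycle length 1

Answer: 1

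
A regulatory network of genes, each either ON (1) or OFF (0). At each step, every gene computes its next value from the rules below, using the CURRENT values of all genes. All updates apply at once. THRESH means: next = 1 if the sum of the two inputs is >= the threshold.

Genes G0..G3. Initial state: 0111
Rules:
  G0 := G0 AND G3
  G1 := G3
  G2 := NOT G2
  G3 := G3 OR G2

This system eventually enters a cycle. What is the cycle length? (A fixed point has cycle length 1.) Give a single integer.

Step 0: 0111
Step 1: G0=G0&G3=0&1=0 G1=G3=1 G2=NOT G2=NOT 1=0 G3=G3|G2=1|1=1 -> 0101
Step 2: G0=G0&G3=0&1=0 G1=G3=1 G2=NOT G2=NOT 0=1 G3=G3|G2=1|0=1 -> 0111
State from step 2 equals state from step 0 -> cycle length 2

Answer: 2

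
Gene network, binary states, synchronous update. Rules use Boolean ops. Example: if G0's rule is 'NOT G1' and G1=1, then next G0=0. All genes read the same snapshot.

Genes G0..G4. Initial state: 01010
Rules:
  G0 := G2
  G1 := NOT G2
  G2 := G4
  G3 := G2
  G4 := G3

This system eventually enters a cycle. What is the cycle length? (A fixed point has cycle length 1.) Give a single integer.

Step 0: 01010
Step 1: G0=G2=0 G1=NOT G2=NOT 0=1 G2=G4=0 G3=G2=0 G4=G3=1 -> 01001
Step 2: G0=G2=0 G1=NOT G2=NOT 0=1 G2=G4=1 G3=G2=0 G4=G3=0 -> 01100
Step 3: G0=G2=1 G1=NOT G2=NOT 1=0 G2=G4=0 G3=G2=1 G4=G3=0 -> 10010
Step 4: G0=G2=0 G1=NOT G2=NOT 0=1 G2=G4=0 G3=G2=0 G4=G3=1 -> 01001
State from step 4 equals state from step 1 -> cycle length 3

Answer: 3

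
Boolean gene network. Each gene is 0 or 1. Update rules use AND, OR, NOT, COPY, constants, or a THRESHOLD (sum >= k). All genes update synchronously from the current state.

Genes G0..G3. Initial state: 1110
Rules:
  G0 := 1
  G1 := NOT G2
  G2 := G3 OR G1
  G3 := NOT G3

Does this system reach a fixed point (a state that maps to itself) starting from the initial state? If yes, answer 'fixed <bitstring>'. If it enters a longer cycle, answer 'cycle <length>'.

Step 0: 1110
Step 1: G0=1(const) G1=NOT G2=NOT 1=0 G2=G3|G1=0|1=1 G3=NOT G3=NOT 0=1 -> 1011
Step 2: G0=1(const) G1=NOT G2=NOT 1=0 G2=G3|G1=1|0=1 G3=NOT G3=NOT 1=0 -> 1010
Step 3: G0=1(const) G1=NOT G2=NOT 1=0 G2=G3|G1=0|0=0 G3=NOT G3=NOT 0=1 -> 1001
Step 4: G0=1(const) G1=NOT G2=NOT 0=1 G2=G3|G1=1|0=1 G3=NOT G3=NOT 1=0 -> 1110
Cycle of length 4 starting at step 0 -> no fixed point

Answer: cycle 4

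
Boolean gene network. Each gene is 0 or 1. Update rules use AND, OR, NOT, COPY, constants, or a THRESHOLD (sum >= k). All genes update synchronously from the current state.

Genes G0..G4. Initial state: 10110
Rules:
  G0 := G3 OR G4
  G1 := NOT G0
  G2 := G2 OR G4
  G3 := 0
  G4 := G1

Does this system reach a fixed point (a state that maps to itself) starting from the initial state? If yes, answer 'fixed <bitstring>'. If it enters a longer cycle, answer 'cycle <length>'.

Answer: cycle 6

Derivation:
Step 0: 10110
Step 1: G0=G3|G4=1|0=1 G1=NOT G0=NOT 1=0 G2=G2|G4=1|0=1 G3=0(const) G4=G1=0 -> 10100
Step 2: G0=G3|G4=0|0=0 G1=NOT G0=NOT 1=0 G2=G2|G4=1|0=1 G3=0(const) G4=G1=0 -> 00100
Step 3: G0=G3|G4=0|0=0 G1=NOT G0=NOT 0=1 G2=G2|G4=1|0=1 G3=0(const) G4=G1=0 -> 01100
Step 4: G0=G3|G4=0|0=0 G1=NOT G0=NOT 0=1 G2=G2|G4=1|0=1 G3=0(const) G4=G1=1 -> 01101
Step 5: G0=G3|G4=0|1=1 G1=NOT G0=NOT 0=1 G2=G2|G4=1|1=1 G3=0(const) G4=G1=1 -> 11101
Step 6: G0=G3|G4=0|1=1 G1=NOT G0=NOT 1=0 G2=G2|G4=1|1=1 G3=0(const) G4=G1=1 -> 10101
Step 7: G0=G3|G4=0|1=1 G1=NOT G0=NOT 1=0 G2=G2|G4=1|1=1 G3=0(const) G4=G1=0 -> 10100
Cycle of length 6 starting at step 1 -> no fixed point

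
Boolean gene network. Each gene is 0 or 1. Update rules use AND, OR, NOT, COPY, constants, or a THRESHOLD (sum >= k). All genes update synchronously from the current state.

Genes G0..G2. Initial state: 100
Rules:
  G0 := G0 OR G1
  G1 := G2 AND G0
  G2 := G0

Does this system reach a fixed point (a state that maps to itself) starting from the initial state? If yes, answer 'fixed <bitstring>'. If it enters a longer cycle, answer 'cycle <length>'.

Step 0: 100
Step 1: G0=G0|G1=1|0=1 G1=G2&G0=0&1=0 G2=G0=1 -> 101
Step 2: G0=G0|G1=1|0=1 G1=G2&G0=1&1=1 G2=G0=1 -> 111
Step 3: G0=G0|G1=1|1=1 G1=G2&G0=1&1=1 G2=G0=1 -> 111
Fixed point reached at step 2: 111

Answer: fixed 111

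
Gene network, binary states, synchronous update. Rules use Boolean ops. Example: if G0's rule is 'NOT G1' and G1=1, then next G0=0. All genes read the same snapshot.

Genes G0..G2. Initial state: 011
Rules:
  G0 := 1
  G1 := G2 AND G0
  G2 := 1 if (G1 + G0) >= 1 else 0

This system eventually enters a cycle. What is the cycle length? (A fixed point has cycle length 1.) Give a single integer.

Answer: 1

Derivation:
Step 0: 011
Step 1: G0=1(const) G1=G2&G0=1&0=0 G2=(1+0>=1)=1 -> 101
Step 2: G0=1(const) G1=G2&G0=1&1=1 G2=(0+1>=1)=1 -> 111
Step 3: G0=1(const) G1=G2&G0=1&1=1 G2=(1+1>=1)=1 -> 111
State from step 3 equals state from step 2 -> cycle length 1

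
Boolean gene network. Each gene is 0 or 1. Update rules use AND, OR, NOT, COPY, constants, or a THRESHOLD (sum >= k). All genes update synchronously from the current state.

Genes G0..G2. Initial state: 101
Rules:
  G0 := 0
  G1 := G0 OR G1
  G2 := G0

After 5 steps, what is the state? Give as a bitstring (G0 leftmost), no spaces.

Step 1: G0=0(const) G1=G0|G1=1|0=1 G2=G0=1 -> 011
Step 2: G0=0(const) G1=G0|G1=0|1=1 G2=G0=0 -> 010
Step 3: G0=0(const) G1=G0|G1=0|1=1 G2=G0=0 -> 010
Step 4: G0=0(const) G1=G0|G1=0|1=1 G2=G0=0 -> 010
Step 5: G0=0(const) G1=G0|G1=0|1=1 G2=G0=0 -> 010

010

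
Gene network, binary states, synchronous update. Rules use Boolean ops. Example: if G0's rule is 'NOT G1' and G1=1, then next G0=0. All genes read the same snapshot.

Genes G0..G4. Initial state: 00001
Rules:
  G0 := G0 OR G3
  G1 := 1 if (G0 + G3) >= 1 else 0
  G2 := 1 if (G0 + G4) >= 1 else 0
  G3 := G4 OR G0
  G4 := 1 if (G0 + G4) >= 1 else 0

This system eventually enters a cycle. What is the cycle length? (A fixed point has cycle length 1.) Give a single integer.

Step 0: 00001
Step 1: G0=G0|G3=0|0=0 G1=(0+0>=1)=0 G2=(0+1>=1)=1 G3=G4|G0=1|0=1 G4=(0+1>=1)=1 -> 00111
Step 2: G0=G0|G3=0|1=1 G1=(0+1>=1)=1 G2=(0+1>=1)=1 G3=G4|G0=1|0=1 G4=(0+1>=1)=1 -> 11111
Step 3: G0=G0|G3=1|1=1 G1=(1+1>=1)=1 G2=(1+1>=1)=1 G3=G4|G0=1|1=1 G4=(1+1>=1)=1 -> 11111
State from step 3 equals state from step 2 -> cycle length 1

Answer: 1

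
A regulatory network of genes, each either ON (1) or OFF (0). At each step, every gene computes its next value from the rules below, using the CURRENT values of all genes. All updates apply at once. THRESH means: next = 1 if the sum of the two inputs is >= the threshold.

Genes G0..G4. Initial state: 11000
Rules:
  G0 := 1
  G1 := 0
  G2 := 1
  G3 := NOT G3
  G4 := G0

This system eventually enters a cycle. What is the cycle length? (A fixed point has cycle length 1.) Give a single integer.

Step 0: 11000
Step 1: G0=1(const) G1=0(const) G2=1(const) G3=NOT G3=NOT 0=1 G4=G0=1 -> 10111
Step 2: G0=1(const) G1=0(const) G2=1(const) G3=NOT G3=NOT 1=0 G4=G0=1 -> 10101
Step 3: G0=1(const) G1=0(const) G2=1(const) G3=NOT G3=NOT 0=1 G4=G0=1 -> 10111
State from step 3 equals state from step 1 -> cycle length 2

Answer: 2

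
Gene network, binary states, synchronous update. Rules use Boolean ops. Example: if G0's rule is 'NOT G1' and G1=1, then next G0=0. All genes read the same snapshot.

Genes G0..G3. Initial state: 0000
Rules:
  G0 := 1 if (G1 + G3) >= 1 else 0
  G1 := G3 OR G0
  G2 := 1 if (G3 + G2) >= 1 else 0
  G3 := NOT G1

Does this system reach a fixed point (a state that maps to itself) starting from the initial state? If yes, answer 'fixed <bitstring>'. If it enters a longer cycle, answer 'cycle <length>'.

Answer: fixed 1110

Derivation:
Step 0: 0000
Step 1: G0=(0+0>=1)=0 G1=G3|G0=0|0=0 G2=(0+0>=1)=0 G3=NOT G1=NOT 0=1 -> 0001
Step 2: G0=(0+1>=1)=1 G1=G3|G0=1|0=1 G2=(1+0>=1)=1 G3=NOT G1=NOT 0=1 -> 1111
Step 3: G0=(1+1>=1)=1 G1=G3|G0=1|1=1 G2=(1+1>=1)=1 G3=NOT G1=NOT 1=0 -> 1110
Step 4: G0=(1+0>=1)=1 G1=G3|G0=0|1=1 G2=(0+1>=1)=1 G3=NOT G1=NOT 1=0 -> 1110
Fixed point reached at step 3: 1110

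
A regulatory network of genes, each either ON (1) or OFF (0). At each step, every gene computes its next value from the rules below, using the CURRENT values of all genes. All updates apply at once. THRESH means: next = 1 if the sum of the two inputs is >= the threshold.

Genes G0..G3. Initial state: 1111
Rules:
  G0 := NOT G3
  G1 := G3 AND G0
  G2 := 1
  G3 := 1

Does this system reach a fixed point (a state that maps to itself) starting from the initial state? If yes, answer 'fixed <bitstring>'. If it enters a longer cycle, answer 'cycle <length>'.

Step 0: 1111
Step 1: G0=NOT G3=NOT 1=0 G1=G3&G0=1&1=1 G2=1(const) G3=1(const) -> 0111
Step 2: G0=NOT G3=NOT 1=0 G1=G3&G0=1&0=0 G2=1(const) G3=1(const) -> 0011
Step 3: G0=NOT G3=NOT 1=0 G1=G3&G0=1&0=0 G2=1(const) G3=1(const) -> 0011
Fixed point reached at step 2: 0011

Answer: fixed 0011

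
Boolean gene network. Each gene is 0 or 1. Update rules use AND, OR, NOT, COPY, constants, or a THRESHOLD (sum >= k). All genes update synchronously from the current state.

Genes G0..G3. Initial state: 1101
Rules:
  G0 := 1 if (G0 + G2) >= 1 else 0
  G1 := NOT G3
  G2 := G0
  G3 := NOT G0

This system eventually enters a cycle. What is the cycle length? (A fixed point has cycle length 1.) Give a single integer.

Step 0: 1101
Step 1: G0=(1+0>=1)=1 G1=NOT G3=NOT 1=0 G2=G0=1 G3=NOT G0=NOT 1=0 -> 1010
Step 2: G0=(1+1>=1)=1 G1=NOT G3=NOT 0=1 G2=G0=1 G3=NOT G0=NOT 1=0 -> 1110
Step 3: G0=(1+1>=1)=1 G1=NOT G3=NOT 0=1 G2=G0=1 G3=NOT G0=NOT 1=0 -> 1110
State from step 3 equals state from step 2 -> cycle length 1

Answer: 1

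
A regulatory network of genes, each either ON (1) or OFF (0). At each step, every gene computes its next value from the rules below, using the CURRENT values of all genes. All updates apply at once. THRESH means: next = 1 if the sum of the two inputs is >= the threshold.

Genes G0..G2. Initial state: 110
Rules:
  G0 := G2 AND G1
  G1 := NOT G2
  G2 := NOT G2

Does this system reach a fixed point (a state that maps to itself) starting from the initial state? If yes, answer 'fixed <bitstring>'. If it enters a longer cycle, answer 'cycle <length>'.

Answer: cycle 2

Derivation:
Step 0: 110
Step 1: G0=G2&G1=0&1=0 G1=NOT G2=NOT 0=1 G2=NOT G2=NOT 0=1 -> 011
Step 2: G0=G2&G1=1&1=1 G1=NOT G2=NOT 1=0 G2=NOT G2=NOT 1=0 -> 100
Step 3: G0=G2&G1=0&0=0 G1=NOT G2=NOT 0=1 G2=NOT G2=NOT 0=1 -> 011
Cycle of length 2 starting at step 1 -> no fixed point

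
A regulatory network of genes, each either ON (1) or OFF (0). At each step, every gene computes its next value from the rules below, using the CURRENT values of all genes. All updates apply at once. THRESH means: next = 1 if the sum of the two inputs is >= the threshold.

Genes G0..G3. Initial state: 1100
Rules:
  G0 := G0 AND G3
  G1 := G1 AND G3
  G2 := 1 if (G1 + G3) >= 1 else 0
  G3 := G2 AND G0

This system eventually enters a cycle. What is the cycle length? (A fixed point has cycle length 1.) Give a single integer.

Step 0: 1100
Step 1: G0=G0&G3=1&0=0 G1=G1&G3=1&0=0 G2=(1+0>=1)=1 G3=G2&G0=0&1=0 -> 0010
Step 2: G0=G0&G3=0&0=0 G1=G1&G3=0&0=0 G2=(0+0>=1)=0 G3=G2&G0=1&0=0 -> 0000
Step 3: G0=G0&G3=0&0=0 G1=G1&G3=0&0=0 G2=(0+0>=1)=0 G3=G2&G0=0&0=0 -> 0000
State from step 3 equals state from step 2 -> cycle length 1

Answer: 1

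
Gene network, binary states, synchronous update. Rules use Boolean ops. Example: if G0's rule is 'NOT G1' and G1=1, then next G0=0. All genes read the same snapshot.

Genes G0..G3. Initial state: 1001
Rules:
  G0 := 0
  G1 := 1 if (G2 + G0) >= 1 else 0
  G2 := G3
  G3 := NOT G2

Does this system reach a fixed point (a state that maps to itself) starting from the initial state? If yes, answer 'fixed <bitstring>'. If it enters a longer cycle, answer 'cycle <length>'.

Answer: cycle 4

Derivation:
Step 0: 1001
Step 1: G0=0(const) G1=(0+1>=1)=1 G2=G3=1 G3=NOT G2=NOT 0=1 -> 0111
Step 2: G0=0(const) G1=(1+0>=1)=1 G2=G3=1 G3=NOT G2=NOT 1=0 -> 0110
Step 3: G0=0(const) G1=(1+0>=1)=1 G2=G3=0 G3=NOT G2=NOT 1=0 -> 0100
Step 4: G0=0(const) G1=(0+0>=1)=0 G2=G3=0 G3=NOT G2=NOT 0=1 -> 0001
Step 5: G0=0(const) G1=(0+0>=1)=0 G2=G3=1 G3=NOT G2=NOT 0=1 -> 0011
Step 6: G0=0(const) G1=(1+0>=1)=1 G2=G3=1 G3=NOT G2=NOT 1=0 -> 0110
Cycle of length 4 starting at step 2 -> no fixed point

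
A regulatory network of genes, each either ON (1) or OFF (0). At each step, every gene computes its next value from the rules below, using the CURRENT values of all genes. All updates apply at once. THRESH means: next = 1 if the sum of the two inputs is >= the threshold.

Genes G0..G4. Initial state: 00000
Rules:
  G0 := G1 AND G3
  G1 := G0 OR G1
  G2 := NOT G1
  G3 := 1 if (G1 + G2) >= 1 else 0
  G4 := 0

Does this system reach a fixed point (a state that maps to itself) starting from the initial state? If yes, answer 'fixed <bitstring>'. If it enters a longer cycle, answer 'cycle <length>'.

Step 0: 00000
Step 1: G0=G1&G3=0&0=0 G1=G0|G1=0|0=0 G2=NOT G1=NOT 0=1 G3=(0+0>=1)=0 G4=0(const) -> 00100
Step 2: G0=G1&G3=0&0=0 G1=G0|G1=0|0=0 G2=NOT G1=NOT 0=1 G3=(0+1>=1)=1 G4=0(const) -> 00110
Step 3: G0=G1&G3=0&1=0 G1=G0|G1=0|0=0 G2=NOT G1=NOT 0=1 G3=(0+1>=1)=1 G4=0(const) -> 00110
Fixed point reached at step 2: 00110

Answer: fixed 00110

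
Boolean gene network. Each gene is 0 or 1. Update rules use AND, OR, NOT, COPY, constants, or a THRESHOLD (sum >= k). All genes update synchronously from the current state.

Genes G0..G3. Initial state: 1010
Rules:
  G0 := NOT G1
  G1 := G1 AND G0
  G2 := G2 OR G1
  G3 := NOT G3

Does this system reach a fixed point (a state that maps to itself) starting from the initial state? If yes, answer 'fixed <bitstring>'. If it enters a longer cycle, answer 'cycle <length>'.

Answer: cycle 2

Derivation:
Step 0: 1010
Step 1: G0=NOT G1=NOT 0=1 G1=G1&G0=0&1=0 G2=G2|G1=1|0=1 G3=NOT G3=NOT 0=1 -> 1011
Step 2: G0=NOT G1=NOT 0=1 G1=G1&G0=0&1=0 G2=G2|G1=1|0=1 G3=NOT G3=NOT 1=0 -> 1010
Cycle of length 2 starting at step 0 -> no fixed point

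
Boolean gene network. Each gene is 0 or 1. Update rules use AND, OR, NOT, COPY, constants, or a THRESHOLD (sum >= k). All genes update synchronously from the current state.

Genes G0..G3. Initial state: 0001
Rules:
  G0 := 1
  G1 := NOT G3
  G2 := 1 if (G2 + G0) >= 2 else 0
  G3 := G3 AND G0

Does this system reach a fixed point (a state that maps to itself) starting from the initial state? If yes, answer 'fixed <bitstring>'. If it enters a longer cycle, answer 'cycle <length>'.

Step 0: 0001
Step 1: G0=1(const) G1=NOT G3=NOT 1=0 G2=(0+0>=2)=0 G3=G3&G0=1&0=0 -> 1000
Step 2: G0=1(const) G1=NOT G3=NOT 0=1 G2=(0+1>=2)=0 G3=G3&G0=0&1=0 -> 1100
Step 3: G0=1(const) G1=NOT G3=NOT 0=1 G2=(0+1>=2)=0 G3=G3&G0=0&1=0 -> 1100
Fixed point reached at step 2: 1100

Answer: fixed 1100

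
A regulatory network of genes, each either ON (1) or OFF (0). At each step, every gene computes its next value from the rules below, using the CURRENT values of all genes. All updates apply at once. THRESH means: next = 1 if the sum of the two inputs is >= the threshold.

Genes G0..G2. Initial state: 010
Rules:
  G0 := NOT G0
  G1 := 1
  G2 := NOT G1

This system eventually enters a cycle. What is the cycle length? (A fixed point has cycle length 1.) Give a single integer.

Answer: 2

Derivation:
Step 0: 010
Step 1: G0=NOT G0=NOT 0=1 G1=1(const) G2=NOT G1=NOT 1=0 -> 110
Step 2: G0=NOT G0=NOT 1=0 G1=1(const) G2=NOT G1=NOT 1=0 -> 010
State from step 2 equals state from step 0 -> cycle length 2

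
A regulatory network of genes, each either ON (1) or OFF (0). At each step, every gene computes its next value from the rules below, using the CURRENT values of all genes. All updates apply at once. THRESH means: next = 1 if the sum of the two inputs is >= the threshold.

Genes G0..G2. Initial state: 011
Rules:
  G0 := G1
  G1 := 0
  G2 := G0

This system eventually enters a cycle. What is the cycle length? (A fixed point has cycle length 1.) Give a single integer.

Answer: 1

Derivation:
Step 0: 011
Step 1: G0=G1=1 G1=0(const) G2=G0=0 -> 100
Step 2: G0=G1=0 G1=0(const) G2=G0=1 -> 001
Step 3: G0=G1=0 G1=0(const) G2=G0=0 -> 000
Step 4: G0=G1=0 G1=0(const) G2=G0=0 -> 000
State from step 4 equals state from step 3 -> cycle length 1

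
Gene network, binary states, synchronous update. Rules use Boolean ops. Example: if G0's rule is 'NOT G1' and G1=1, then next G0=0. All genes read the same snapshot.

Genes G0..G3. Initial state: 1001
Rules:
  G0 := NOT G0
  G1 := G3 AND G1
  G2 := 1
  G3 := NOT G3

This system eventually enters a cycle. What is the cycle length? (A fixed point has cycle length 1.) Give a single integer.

Step 0: 1001
Step 1: G0=NOT G0=NOT 1=0 G1=G3&G1=1&0=0 G2=1(const) G3=NOT G3=NOT 1=0 -> 0010
Step 2: G0=NOT G0=NOT 0=1 G1=G3&G1=0&0=0 G2=1(const) G3=NOT G3=NOT 0=1 -> 1011
Step 3: G0=NOT G0=NOT 1=0 G1=G3&G1=1&0=0 G2=1(const) G3=NOT G3=NOT 1=0 -> 0010
State from step 3 equals state from step 1 -> cycle length 2

Answer: 2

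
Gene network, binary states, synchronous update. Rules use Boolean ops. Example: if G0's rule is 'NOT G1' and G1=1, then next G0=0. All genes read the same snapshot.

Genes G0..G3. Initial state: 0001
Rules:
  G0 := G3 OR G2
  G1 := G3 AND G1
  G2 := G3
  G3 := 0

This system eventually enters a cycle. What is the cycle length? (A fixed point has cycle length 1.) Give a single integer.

Step 0: 0001
Step 1: G0=G3|G2=1|0=1 G1=G3&G1=1&0=0 G2=G3=1 G3=0(const) -> 1010
Step 2: G0=G3|G2=0|1=1 G1=G3&G1=0&0=0 G2=G3=0 G3=0(const) -> 1000
Step 3: G0=G3|G2=0|0=0 G1=G3&G1=0&0=0 G2=G3=0 G3=0(const) -> 0000
Step 4: G0=G3|G2=0|0=0 G1=G3&G1=0&0=0 G2=G3=0 G3=0(const) -> 0000
State from step 4 equals state from step 3 -> cycle length 1

Answer: 1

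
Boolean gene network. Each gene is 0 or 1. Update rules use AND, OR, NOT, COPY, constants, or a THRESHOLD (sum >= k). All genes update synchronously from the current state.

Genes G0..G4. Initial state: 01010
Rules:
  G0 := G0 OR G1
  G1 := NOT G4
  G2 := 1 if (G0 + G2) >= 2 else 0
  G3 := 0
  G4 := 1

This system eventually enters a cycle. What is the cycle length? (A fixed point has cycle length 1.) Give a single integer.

Answer: 1

Derivation:
Step 0: 01010
Step 1: G0=G0|G1=0|1=1 G1=NOT G4=NOT 0=1 G2=(0+0>=2)=0 G3=0(const) G4=1(const) -> 11001
Step 2: G0=G0|G1=1|1=1 G1=NOT G4=NOT 1=0 G2=(1+0>=2)=0 G3=0(const) G4=1(const) -> 10001
Step 3: G0=G0|G1=1|0=1 G1=NOT G4=NOT 1=0 G2=(1+0>=2)=0 G3=0(const) G4=1(const) -> 10001
State from step 3 equals state from step 2 -> cycle length 1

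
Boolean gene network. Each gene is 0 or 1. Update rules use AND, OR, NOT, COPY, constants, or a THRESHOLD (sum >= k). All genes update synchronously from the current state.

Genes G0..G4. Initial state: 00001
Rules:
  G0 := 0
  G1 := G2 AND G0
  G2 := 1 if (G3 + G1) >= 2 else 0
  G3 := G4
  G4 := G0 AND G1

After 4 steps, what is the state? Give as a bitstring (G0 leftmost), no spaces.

Step 1: G0=0(const) G1=G2&G0=0&0=0 G2=(0+0>=2)=0 G3=G4=1 G4=G0&G1=0&0=0 -> 00010
Step 2: G0=0(const) G1=G2&G0=0&0=0 G2=(1+0>=2)=0 G3=G4=0 G4=G0&G1=0&0=0 -> 00000
Step 3: G0=0(const) G1=G2&G0=0&0=0 G2=(0+0>=2)=0 G3=G4=0 G4=G0&G1=0&0=0 -> 00000
Step 4: G0=0(const) G1=G2&G0=0&0=0 G2=(0+0>=2)=0 G3=G4=0 G4=G0&G1=0&0=0 -> 00000

00000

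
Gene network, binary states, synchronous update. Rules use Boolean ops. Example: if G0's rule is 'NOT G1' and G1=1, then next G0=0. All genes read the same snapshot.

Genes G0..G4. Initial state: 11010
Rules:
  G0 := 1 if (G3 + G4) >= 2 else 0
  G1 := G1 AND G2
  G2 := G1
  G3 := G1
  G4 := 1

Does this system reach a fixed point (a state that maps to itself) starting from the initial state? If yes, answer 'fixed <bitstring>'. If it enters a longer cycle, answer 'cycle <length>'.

Step 0: 11010
Step 1: G0=(1+0>=2)=0 G1=G1&G2=1&0=0 G2=G1=1 G3=G1=1 G4=1(const) -> 00111
Step 2: G0=(1+1>=2)=1 G1=G1&G2=0&1=0 G2=G1=0 G3=G1=0 G4=1(const) -> 10001
Step 3: G0=(0+1>=2)=0 G1=G1&G2=0&0=0 G2=G1=0 G3=G1=0 G4=1(const) -> 00001
Step 4: G0=(0+1>=2)=0 G1=G1&G2=0&0=0 G2=G1=0 G3=G1=0 G4=1(const) -> 00001
Fixed point reached at step 3: 00001

Answer: fixed 00001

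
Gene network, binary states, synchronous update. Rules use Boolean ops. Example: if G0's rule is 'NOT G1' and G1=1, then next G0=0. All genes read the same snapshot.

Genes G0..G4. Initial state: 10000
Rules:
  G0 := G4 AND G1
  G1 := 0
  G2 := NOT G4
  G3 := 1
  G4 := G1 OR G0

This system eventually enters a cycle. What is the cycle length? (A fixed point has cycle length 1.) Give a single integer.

Answer: 1

Derivation:
Step 0: 10000
Step 1: G0=G4&G1=0&0=0 G1=0(const) G2=NOT G4=NOT 0=1 G3=1(const) G4=G1|G0=0|1=1 -> 00111
Step 2: G0=G4&G1=1&0=0 G1=0(const) G2=NOT G4=NOT 1=0 G3=1(const) G4=G1|G0=0|0=0 -> 00010
Step 3: G0=G4&G1=0&0=0 G1=0(const) G2=NOT G4=NOT 0=1 G3=1(const) G4=G1|G0=0|0=0 -> 00110
Step 4: G0=G4&G1=0&0=0 G1=0(const) G2=NOT G4=NOT 0=1 G3=1(const) G4=G1|G0=0|0=0 -> 00110
State from step 4 equals state from step 3 -> cycle length 1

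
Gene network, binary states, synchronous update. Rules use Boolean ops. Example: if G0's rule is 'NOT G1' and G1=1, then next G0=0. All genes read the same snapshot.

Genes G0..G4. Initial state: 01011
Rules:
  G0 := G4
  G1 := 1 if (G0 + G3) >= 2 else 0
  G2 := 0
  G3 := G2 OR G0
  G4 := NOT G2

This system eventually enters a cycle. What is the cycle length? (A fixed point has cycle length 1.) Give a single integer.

Step 0: 01011
Step 1: G0=G4=1 G1=(0+1>=2)=0 G2=0(const) G3=G2|G0=0|0=0 G4=NOT G2=NOT 0=1 -> 10001
Step 2: G0=G4=1 G1=(1+0>=2)=0 G2=0(const) G3=G2|G0=0|1=1 G4=NOT G2=NOT 0=1 -> 10011
Step 3: G0=G4=1 G1=(1+1>=2)=1 G2=0(const) G3=G2|G0=0|1=1 G4=NOT G2=NOT 0=1 -> 11011
Step 4: G0=G4=1 G1=(1+1>=2)=1 G2=0(const) G3=G2|G0=0|1=1 G4=NOT G2=NOT 0=1 -> 11011
State from step 4 equals state from step 3 -> cycle length 1

Answer: 1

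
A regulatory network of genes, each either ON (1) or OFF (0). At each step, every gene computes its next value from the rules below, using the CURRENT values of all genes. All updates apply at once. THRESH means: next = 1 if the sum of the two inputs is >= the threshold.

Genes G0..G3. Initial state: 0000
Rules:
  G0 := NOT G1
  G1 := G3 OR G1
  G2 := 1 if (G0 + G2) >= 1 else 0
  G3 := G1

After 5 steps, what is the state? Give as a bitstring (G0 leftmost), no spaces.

Step 1: G0=NOT G1=NOT 0=1 G1=G3|G1=0|0=0 G2=(0+0>=1)=0 G3=G1=0 -> 1000
Step 2: G0=NOT G1=NOT 0=1 G1=G3|G1=0|0=0 G2=(1+0>=1)=1 G3=G1=0 -> 1010
Step 3: G0=NOT G1=NOT 0=1 G1=G3|G1=0|0=0 G2=(1+1>=1)=1 G3=G1=0 -> 1010
Step 4: G0=NOT G1=NOT 0=1 G1=G3|G1=0|0=0 G2=(1+1>=1)=1 G3=G1=0 -> 1010
Step 5: G0=NOT G1=NOT 0=1 G1=G3|G1=0|0=0 G2=(1+1>=1)=1 G3=G1=0 -> 1010

1010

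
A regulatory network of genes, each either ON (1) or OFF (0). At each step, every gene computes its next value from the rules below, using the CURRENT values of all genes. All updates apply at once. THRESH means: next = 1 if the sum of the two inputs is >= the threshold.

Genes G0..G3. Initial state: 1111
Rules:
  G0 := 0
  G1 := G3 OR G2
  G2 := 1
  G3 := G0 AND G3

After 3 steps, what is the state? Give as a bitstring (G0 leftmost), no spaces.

Step 1: G0=0(const) G1=G3|G2=1|1=1 G2=1(const) G3=G0&G3=1&1=1 -> 0111
Step 2: G0=0(const) G1=G3|G2=1|1=1 G2=1(const) G3=G0&G3=0&1=0 -> 0110
Step 3: G0=0(const) G1=G3|G2=0|1=1 G2=1(const) G3=G0&G3=0&0=0 -> 0110

0110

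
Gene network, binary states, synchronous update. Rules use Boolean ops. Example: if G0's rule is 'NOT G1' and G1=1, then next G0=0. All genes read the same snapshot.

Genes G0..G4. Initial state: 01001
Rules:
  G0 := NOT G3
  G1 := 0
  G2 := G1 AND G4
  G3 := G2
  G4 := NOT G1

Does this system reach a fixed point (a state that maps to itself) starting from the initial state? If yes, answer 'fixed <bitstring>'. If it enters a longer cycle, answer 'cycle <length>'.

Step 0: 01001
Step 1: G0=NOT G3=NOT 0=1 G1=0(const) G2=G1&G4=1&1=1 G3=G2=0 G4=NOT G1=NOT 1=0 -> 10100
Step 2: G0=NOT G3=NOT 0=1 G1=0(const) G2=G1&G4=0&0=0 G3=G2=1 G4=NOT G1=NOT 0=1 -> 10011
Step 3: G0=NOT G3=NOT 1=0 G1=0(const) G2=G1&G4=0&1=0 G3=G2=0 G4=NOT G1=NOT 0=1 -> 00001
Step 4: G0=NOT G3=NOT 0=1 G1=0(const) G2=G1&G4=0&1=0 G3=G2=0 G4=NOT G1=NOT 0=1 -> 10001
Step 5: G0=NOT G3=NOT 0=1 G1=0(const) G2=G1&G4=0&1=0 G3=G2=0 G4=NOT G1=NOT 0=1 -> 10001
Fixed point reached at step 4: 10001

Answer: fixed 10001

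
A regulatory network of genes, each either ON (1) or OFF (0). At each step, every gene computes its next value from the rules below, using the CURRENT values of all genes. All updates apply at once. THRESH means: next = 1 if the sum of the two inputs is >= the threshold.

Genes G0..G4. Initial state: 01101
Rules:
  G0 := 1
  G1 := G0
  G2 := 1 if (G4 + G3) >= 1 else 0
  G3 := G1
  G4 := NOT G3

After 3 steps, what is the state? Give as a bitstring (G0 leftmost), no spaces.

Step 1: G0=1(const) G1=G0=0 G2=(1+0>=1)=1 G3=G1=1 G4=NOT G3=NOT 0=1 -> 10111
Step 2: G0=1(const) G1=G0=1 G2=(1+1>=1)=1 G3=G1=0 G4=NOT G3=NOT 1=0 -> 11100
Step 3: G0=1(const) G1=G0=1 G2=(0+0>=1)=0 G3=G1=1 G4=NOT G3=NOT 0=1 -> 11011

11011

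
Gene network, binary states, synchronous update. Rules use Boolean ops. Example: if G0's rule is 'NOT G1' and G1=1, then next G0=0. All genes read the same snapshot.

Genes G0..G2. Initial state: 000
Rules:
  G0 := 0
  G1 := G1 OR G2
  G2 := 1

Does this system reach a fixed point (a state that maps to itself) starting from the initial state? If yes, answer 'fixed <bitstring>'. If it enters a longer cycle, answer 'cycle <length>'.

Answer: fixed 011

Derivation:
Step 0: 000
Step 1: G0=0(const) G1=G1|G2=0|0=0 G2=1(const) -> 001
Step 2: G0=0(const) G1=G1|G2=0|1=1 G2=1(const) -> 011
Step 3: G0=0(const) G1=G1|G2=1|1=1 G2=1(const) -> 011
Fixed point reached at step 2: 011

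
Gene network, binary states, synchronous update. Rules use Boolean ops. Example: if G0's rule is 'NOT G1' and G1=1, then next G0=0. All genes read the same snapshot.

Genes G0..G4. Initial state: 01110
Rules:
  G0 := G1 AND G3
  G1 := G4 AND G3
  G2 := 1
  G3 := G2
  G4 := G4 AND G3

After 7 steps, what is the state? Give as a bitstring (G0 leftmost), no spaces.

Step 1: G0=G1&G3=1&1=1 G1=G4&G3=0&1=0 G2=1(const) G3=G2=1 G4=G4&G3=0&1=0 -> 10110
Step 2: G0=G1&G3=0&1=0 G1=G4&G3=0&1=0 G2=1(const) G3=G2=1 G4=G4&G3=0&1=0 -> 00110
Step 3: G0=G1&G3=0&1=0 G1=G4&G3=0&1=0 G2=1(const) G3=G2=1 G4=G4&G3=0&1=0 -> 00110
Step 4: G0=G1&G3=0&1=0 G1=G4&G3=0&1=0 G2=1(const) G3=G2=1 G4=G4&G3=0&1=0 -> 00110
Step 5: G0=G1&G3=0&1=0 G1=G4&G3=0&1=0 G2=1(const) G3=G2=1 G4=G4&G3=0&1=0 -> 00110
Step 6: G0=G1&G3=0&1=0 G1=G4&G3=0&1=0 G2=1(const) G3=G2=1 G4=G4&G3=0&1=0 -> 00110
Step 7: G0=G1&G3=0&1=0 G1=G4&G3=0&1=0 G2=1(const) G3=G2=1 G4=G4&G3=0&1=0 -> 00110

00110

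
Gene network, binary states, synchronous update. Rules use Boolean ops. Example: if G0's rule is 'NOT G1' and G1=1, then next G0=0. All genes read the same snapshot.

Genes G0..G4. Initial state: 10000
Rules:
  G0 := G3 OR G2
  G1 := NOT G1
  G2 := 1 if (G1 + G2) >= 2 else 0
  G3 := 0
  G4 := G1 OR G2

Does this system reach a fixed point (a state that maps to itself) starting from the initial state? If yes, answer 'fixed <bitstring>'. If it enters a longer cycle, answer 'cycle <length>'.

Answer: cycle 2

Derivation:
Step 0: 10000
Step 1: G0=G3|G2=0|0=0 G1=NOT G1=NOT 0=1 G2=(0+0>=2)=0 G3=0(const) G4=G1|G2=0|0=0 -> 01000
Step 2: G0=G3|G2=0|0=0 G1=NOT G1=NOT 1=0 G2=(1+0>=2)=0 G3=0(const) G4=G1|G2=1|0=1 -> 00001
Step 3: G0=G3|G2=0|0=0 G1=NOT G1=NOT 0=1 G2=(0+0>=2)=0 G3=0(const) G4=G1|G2=0|0=0 -> 01000
Cycle of length 2 starting at step 1 -> no fixed point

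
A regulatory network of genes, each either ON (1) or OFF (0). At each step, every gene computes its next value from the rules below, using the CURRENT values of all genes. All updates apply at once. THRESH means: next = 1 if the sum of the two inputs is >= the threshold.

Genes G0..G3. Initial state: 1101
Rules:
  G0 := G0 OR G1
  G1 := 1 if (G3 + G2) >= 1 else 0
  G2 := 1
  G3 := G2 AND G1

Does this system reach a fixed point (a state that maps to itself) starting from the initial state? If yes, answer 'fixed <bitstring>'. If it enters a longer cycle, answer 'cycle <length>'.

Step 0: 1101
Step 1: G0=G0|G1=1|1=1 G1=(1+0>=1)=1 G2=1(const) G3=G2&G1=0&1=0 -> 1110
Step 2: G0=G0|G1=1|1=1 G1=(0+1>=1)=1 G2=1(const) G3=G2&G1=1&1=1 -> 1111
Step 3: G0=G0|G1=1|1=1 G1=(1+1>=1)=1 G2=1(const) G3=G2&G1=1&1=1 -> 1111
Fixed point reached at step 2: 1111

Answer: fixed 1111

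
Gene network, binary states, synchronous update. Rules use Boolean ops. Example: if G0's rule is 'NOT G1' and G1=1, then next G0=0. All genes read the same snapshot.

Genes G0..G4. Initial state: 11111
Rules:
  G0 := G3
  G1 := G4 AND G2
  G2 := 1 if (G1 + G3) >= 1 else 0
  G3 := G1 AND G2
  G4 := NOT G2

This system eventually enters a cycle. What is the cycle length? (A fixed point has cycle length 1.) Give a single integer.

Step 0: 11111
Step 1: G0=G3=1 G1=G4&G2=1&1=1 G2=(1+1>=1)=1 G3=G1&G2=1&1=1 G4=NOT G2=NOT 1=0 -> 11110
Step 2: G0=G3=1 G1=G4&G2=0&1=0 G2=(1+1>=1)=1 G3=G1&G2=1&1=1 G4=NOT G2=NOT 1=0 -> 10110
Step 3: G0=G3=1 G1=G4&G2=0&1=0 G2=(0+1>=1)=1 G3=G1&G2=0&1=0 G4=NOT G2=NOT 1=0 -> 10100
Step 4: G0=G3=0 G1=G4&G2=0&1=0 G2=(0+0>=1)=0 G3=G1&G2=0&1=0 G4=NOT G2=NOT 1=0 -> 00000
Step 5: G0=G3=0 G1=G4&G2=0&0=0 G2=(0+0>=1)=0 G3=G1&G2=0&0=0 G4=NOT G2=NOT 0=1 -> 00001
Step 6: G0=G3=0 G1=G4&G2=1&0=0 G2=(0+0>=1)=0 G3=G1&G2=0&0=0 G4=NOT G2=NOT 0=1 -> 00001
State from step 6 equals state from step 5 -> cycle length 1

Answer: 1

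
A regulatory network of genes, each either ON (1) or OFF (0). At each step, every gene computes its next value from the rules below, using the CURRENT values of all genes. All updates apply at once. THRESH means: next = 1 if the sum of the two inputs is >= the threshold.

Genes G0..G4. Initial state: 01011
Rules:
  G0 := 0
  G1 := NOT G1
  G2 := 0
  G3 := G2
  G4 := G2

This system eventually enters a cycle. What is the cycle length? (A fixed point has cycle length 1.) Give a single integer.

Answer: 2

Derivation:
Step 0: 01011
Step 1: G0=0(const) G1=NOT G1=NOT 1=0 G2=0(const) G3=G2=0 G4=G2=0 -> 00000
Step 2: G0=0(const) G1=NOT G1=NOT 0=1 G2=0(const) G3=G2=0 G4=G2=0 -> 01000
Step 3: G0=0(const) G1=NOT G1=NOT 1=0 G2=0(const) G3=G2=0 G4=G2=0 -> 00000
State from step 3 equals state from step 1 -> cycle length 2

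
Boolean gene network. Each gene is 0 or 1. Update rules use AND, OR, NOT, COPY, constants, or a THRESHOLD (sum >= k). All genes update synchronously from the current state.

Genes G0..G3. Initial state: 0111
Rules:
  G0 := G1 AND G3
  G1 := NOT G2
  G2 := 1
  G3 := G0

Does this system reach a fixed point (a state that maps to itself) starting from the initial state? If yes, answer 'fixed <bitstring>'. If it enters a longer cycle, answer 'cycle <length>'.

Step 0: 0111
Step 1: G0=G1&G3=1&1=1 G1=NOT G2=NOT 1=0 G2=1(const) G3=G0=0 -> 1010
Step 2: G0=G1&G3=0&0=0 G1=NOT G2=NOT 1=0 G2=1(const) G3=G0=1 -> 0011
Step 3: G0=G1&G3=0&1=0 G1=NOT G2=NOT 1=0 G2=1(const) G3=G0=0 -> 0010
Step 4: G0=G1&G3=0&0=0 G1=NOT G2=NOT 1=0 G2=1(const) G3=G0=0 -> 0010
Fixed point reached at step 3: 0010

Answer: fixed 0010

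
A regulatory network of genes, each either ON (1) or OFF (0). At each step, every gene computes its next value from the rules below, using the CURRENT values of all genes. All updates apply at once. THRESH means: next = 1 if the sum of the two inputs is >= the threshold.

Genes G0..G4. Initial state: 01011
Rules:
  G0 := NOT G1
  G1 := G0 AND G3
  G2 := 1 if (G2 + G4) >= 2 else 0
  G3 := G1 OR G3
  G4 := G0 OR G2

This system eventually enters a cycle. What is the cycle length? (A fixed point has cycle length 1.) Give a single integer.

Step 0: 01011
Step 1: G0=NOT G1=NOT 1=0 G1=G0&G3=0&1=0 G2=(0+1>=2)=0 G3=G1|G3=1|1=1 G4=G0|G2=0|0=0 -> 00010
Step 2: G0=NOT G1=NOT 0=1 G1=G0&G3=0&1=0 G2=(0+0>=2)=0 G3=G1|G3=0|1=1 G4=G0|G2=0|0=0 -> 10010
Step 3: G0=NOT G1=NOT 0=1 G1=G0&G3=1&1=1 G2=(0+0>=2)=0 G3=G1|G3=0|1=1 G4=G0|G2=1|0=1 -> 11011
Step 4: G0=NOT G1=NOT 1=0 G1=G0&G3=1&1=1 G2=(0+1>=2)=0 G3=G1|G3=1|1=1 G4=G0|G2=1|0=1 -> 01011
State from step 4 equals state from step 0 -> cycle length 4

Answer: 4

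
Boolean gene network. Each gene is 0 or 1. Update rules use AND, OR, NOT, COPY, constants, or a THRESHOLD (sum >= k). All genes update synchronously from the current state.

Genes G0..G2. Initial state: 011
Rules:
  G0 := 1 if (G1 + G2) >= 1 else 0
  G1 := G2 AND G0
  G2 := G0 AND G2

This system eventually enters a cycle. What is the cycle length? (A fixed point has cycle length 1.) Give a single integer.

Step 0: 011
Step 1: G0=(1+1>=1)=1 G1=G2&G0=1&0=0 G2=G0&G2=0&1=0 -> 100
Step 2: G0=(0+0>=1)=0 G1=G2&G0=0&1=0 G2=G0&G2=1&0=0 -> 000
Step 3: G0=(0+0>=1)=0 G1=G2&G0=0&0=0 G2=G0&G2=0&0=0 -> 000
State from step 3 equals state from step 2 -> cycle length 1

Answer: 1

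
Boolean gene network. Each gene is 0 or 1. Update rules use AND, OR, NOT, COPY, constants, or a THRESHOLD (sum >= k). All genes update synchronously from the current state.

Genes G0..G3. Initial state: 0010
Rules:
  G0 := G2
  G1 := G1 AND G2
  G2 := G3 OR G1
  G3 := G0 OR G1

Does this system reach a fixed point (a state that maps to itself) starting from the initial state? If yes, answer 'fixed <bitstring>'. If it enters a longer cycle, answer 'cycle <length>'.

Step 0: 0010
Step 1: G0=G2=1 G1=G1&G2=0&1=0 G2=G3|G1=0|0=0 G3=G0|G1=0|0=0 -> 1000
Step 2: G0=G2=0 G1=G1&G2=0&0=0 G2=G3|G1=0|0=0 G3=G0|G1=1|0=1 -> 0001
Step 3: G0=G2=0 G1=G1&G2=0&0=0 G2=G3|G1=1|0=1 G3=G0|G1=0|0=0 -> 0010
Cycle of length 3 starting at step 0 -> no fixed point

Answer: cycle 3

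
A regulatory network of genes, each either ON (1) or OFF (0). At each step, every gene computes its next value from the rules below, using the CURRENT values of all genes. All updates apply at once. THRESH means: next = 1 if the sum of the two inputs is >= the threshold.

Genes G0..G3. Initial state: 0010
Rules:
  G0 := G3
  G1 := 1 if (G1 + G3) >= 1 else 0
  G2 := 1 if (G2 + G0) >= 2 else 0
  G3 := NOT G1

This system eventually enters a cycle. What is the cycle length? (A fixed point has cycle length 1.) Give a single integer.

Step 0: 0010
Step 1: G0=G3=0 G1=(0+0>=1)=0 G2=(1+0>=2)=0 G3=NOT G1=NOT 0=1 -> 0001
Step 2: G0=G3=1 G1=(0+1>=1)=1 G2=(0+0>=2)=0 G3=NOT G1=NOT 0=1 -> 1101
Step 3: G0=G3=1 G1=(1+1>=1)=1 G2=(0+1>=2)=0 G3=NOT G1=NOT 1=0 -> 1100
Step 4: G0=G3=0 G1=(1+0>=1)=1 G2=(0+1>=2)=0 G3=NOT G1=NOT 1=0 -> 0100
Step 5: G0=G3=0 G1=(1+0>=1)=1 G2=(0+0>=2)=0 G3=NOT G1=NOT 1=0 -> 0100
State from step 5 equals state from step 4 -> cycle length 1

Answer: 1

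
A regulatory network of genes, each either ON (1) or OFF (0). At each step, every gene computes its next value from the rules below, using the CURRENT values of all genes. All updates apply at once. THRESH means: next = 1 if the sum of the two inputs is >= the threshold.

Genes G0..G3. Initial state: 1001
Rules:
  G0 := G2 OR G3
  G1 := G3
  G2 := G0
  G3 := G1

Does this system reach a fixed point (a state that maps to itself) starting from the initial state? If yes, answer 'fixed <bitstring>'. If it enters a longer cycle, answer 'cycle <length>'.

Step 0: 1001
Step 1: G0=G2|G3=0|1=1 G1=G3=1 G2=G0=1 G3=G1=0 -> 1110
Step 2: G0=G2|G3=1|0=1 G1=G3=0 G2=G0=1 G3=G1=1 -> 1011
Step 3: G0=G2|G3=1|1=1 G1=G3=1 G2=G0=1 G3=G1=0 -> 1110
Cycle of length 2 starting at step 1 -> no fixed point

Answer: cycle 2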